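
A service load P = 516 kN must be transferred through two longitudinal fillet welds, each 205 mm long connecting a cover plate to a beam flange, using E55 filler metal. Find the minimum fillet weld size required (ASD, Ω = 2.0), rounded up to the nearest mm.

E55XX → F_EXX = 550 MPa.
Total weld length L = 410 mm.
Required throat t_e = P × Ω / (0.6 F_EXX × L) = 516 × 2.0 / (0.6 × 550 × 410 × 10⁻³) = 7.627 mm.
Required leg w = t_e / 0.707 = 10.79 mm → use 11 mm.

w = 11 mm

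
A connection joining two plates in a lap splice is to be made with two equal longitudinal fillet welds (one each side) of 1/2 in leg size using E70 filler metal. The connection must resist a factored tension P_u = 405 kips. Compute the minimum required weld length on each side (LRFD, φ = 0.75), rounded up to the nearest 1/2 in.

L = 18.5 in on each side

E70XX → F_EXX = 70 ksi.
Throat t_e = 0.707 × 0.5 = 0.3535 in.
φr_n = 0.75 × 0.6 × 70 × 0.3535 = 11.14 kips/in.
L_req = P_u / φr_n = 405 / 11.14 = 36.37 in total.
Per side: 36.37 / 2 = 18.19 in.
Round up → use L = 18.5 in on each side.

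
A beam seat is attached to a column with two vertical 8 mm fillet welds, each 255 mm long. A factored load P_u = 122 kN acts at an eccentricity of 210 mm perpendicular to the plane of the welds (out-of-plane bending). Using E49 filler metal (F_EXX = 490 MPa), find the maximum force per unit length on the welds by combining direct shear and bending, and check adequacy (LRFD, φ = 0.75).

f_max ≈ 1210 N/mm; adequate

L_w = 2 × 255 = 510 mm; section modulus (unit throat) S = 2 × L²/6 = 21680 mm².
Direct shear f_v = P/L_w = 122×10³/510 = 239.2 N/mm.
Moment M = P × e = 122×10³ × 210 = 25620000 N·mm; bending f_b = M/S = 1182 N/mm.
f_max = √(f_v² + f_b²) = √(239.2² + 1182²) = 1206 N/mm.
φr_n = 0.75 × 0.6 × 490 × (0.707 × 8) = 1247 N/mm → adequate.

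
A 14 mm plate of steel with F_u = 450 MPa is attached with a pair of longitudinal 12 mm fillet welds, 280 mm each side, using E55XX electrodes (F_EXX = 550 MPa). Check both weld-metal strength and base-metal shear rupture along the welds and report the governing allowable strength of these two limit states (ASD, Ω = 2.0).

t_e = 0.707 × 12 = 8.484 mm; L = 560 mm.
Weld metal: R_n/Ω = (1/2.0) × 0.6 × 550 × 8.484 × 560 × 10⁻³ = 783.9 kN.
Base metal (shear rupture): R_n/Ω = (1/2.0) × 0.6 × 450 × 14 × 560 × 10⁻³ = 1058 kN.
Governing: weld metal.

R_n/Ω ≈ 784 kN (weld metal governs)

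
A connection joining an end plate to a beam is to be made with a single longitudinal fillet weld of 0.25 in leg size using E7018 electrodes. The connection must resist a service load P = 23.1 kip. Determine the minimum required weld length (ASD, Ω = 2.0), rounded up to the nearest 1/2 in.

L = 6.5 in

E70XX → F_EXX = 70 ksi.
Throat t_e = 0.707 × 0.25 = 0.1767 in.
r_n/Ω = (0.6 × 70 × 0.1767) / 2.0 = 3.712 kip/in.
L_req = P / (r_n/Ω) = 23.1 / 3.712 = 6.223 in total.
Round up → use L = 6.5 in.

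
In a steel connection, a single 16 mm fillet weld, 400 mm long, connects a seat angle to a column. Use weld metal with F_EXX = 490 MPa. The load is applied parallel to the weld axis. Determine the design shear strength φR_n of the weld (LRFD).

Effective throat t_e = 0.707 × 16 = 11.31 mm.
Total length L = 400 mm; A_we = 11.31 × 400 = 4525 mm².
F_nw = 0.6 F_EXX = 0.6 × 490 = 294 MPa.
φR_n = 0.75 × 294 × 4525 × 10⁻³ = 997.7 kN.

φR_n ≈ 998 kN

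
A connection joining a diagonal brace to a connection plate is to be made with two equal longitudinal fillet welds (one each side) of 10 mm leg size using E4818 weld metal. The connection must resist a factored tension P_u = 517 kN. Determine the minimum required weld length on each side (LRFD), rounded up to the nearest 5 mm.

L = 170 mm on each side

E48XX → F_EXX = 480 MPa.
Throat t_e = 0.707 × 10 = 7.07 mm.
φr_n = 0.75 × 0.6 × 480 × 7.07 × 10⁻³ = 1.527 kN/mm.
L_req = P_u / φr_n = 517 / 1.527 = 338.5 mm total.
Per side: 338.5 / 2 = 169.3 mm.
Round up → use L = 170 mm on each side.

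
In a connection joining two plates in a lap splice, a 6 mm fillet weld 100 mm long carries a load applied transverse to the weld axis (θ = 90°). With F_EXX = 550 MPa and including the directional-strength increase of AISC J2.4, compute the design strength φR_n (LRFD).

t_e = 0.707 × 6 = 4.242 mm; A_we = 4.242 × 100 = 424.2 mm².
Directional factor: 1.0 + 0.5 sin^1.5(90°) = 1.5.
F_nw = 0.6 × 550 × 1.5 = 495 MPa.
φR_n = 0.75 × 495 × 424.2 × 10⁻³ = 157.5 kN.

φR_n ≈ 157 kN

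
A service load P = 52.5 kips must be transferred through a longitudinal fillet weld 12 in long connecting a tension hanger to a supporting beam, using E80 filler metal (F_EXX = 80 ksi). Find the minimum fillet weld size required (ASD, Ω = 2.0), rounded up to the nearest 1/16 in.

Total weld length L = 12 in.
Required throat t_e = P × Ω / (0.6 F_EXX × L) = 52.5 × 2.0 / (0.6 × 80 × 12) = 0.1823 in.
Required leg w = t_e / 0.707 = 0.2578 in → use 5/16 in.

w = 5/16 in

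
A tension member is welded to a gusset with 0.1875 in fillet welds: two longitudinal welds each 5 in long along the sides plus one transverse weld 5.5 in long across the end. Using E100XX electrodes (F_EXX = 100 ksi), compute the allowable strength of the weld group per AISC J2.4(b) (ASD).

R_n/Ω ≈ 66.6 kips

t_e = 0.707 × 0.1875 = 0.1326 in.
R_nwl = 0.6 × 100 × 0.1326 × 10 = 79.54 kips (longitudinal, 2 welds).
R_nwt = 0.6 × 100 × 0.1326 × 5.5 = 43.75 kips (transverse, base value).
(i) R_nwl + R_nwt = 123.3 kips; (ii) 0.85 R_nwl + 1.5 R_nwt = 133.2 kips.
R_n = max = 133.2 kips [governs: (ii)]; R_n/Ω = 66.61 kips.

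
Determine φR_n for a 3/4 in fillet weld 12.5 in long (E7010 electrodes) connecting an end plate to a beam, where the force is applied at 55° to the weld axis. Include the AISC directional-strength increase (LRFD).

φR_n ≈ 286 kip

E70XX → F_EXX = 70 ksi.
t_e = 0.707 × 0.75 = 0.5302 in; A_we = 0.5302 × 12.5 = 6.628 in².
Directional factor: 1.0 + 0.5 sin^1.5(55°) = 1.371.
F_nw = 0.6 × 70 × 1.371 = 57.57 ksi.
φR_n = 0.75 × 57.57 × 6.628 = 286.2 kip.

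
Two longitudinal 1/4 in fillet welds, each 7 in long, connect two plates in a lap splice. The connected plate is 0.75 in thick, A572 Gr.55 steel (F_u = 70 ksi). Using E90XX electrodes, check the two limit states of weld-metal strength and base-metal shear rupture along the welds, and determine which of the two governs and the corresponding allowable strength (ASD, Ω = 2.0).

R_n/Ω ≈ 66.8 kip (weld metal governs)

E90XX → F_EXX = 90 ksi.
t_e = 0.707 × 0.25 = 0.1767 in; L = 14 in.
Weld metal: R_n/Ω = (1/2.0) × 0.6 × 90 × 0.1767 × 14 = 66.81 kip.
Base metal (shear rupture): R_n/Ω = (1/2.0) × 0.6 × 70 × 0.75 × 14 = 220.5 kip.
Governing: weld metal.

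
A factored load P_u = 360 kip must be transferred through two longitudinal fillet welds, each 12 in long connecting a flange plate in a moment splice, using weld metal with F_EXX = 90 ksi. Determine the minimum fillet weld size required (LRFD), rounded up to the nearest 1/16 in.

Total weld length L = 24 in.
Required throat t_e = P_u / (φ × 0.6 F_EXX × L) = 360 / (0.75 × 0.6 × 90 × 24) = 0.3704 in.
Required leg w = t_e / 0.707 = 0.5239 in → use 9/16 in.

w = 9/16 in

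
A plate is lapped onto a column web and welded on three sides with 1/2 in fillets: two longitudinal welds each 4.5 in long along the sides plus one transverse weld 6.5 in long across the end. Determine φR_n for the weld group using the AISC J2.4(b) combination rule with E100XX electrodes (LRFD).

φR_n ≈ 277 kips

E100XX → F_EXX = 100 ksi.
t_e = 0.707 × 0.5 = 0.3535 in.
R_nwl = 0.6 × 100 × 0.3535 × 9 = 190.9 kips (longitudinal, 2 welds).
R_nwt = 0.6 × 100 × 0.3535 × 6.5 = 137.9 kips (transverse, base value).
(i) R_nwl + R_nwt = 328.8 kips; (ii) 0.85 R_nwl + 1.5 R_nwt = 369.1 kips.
R_n = max = 369.1 kips [governs: (ii)]; φR_n = 276.8 kips.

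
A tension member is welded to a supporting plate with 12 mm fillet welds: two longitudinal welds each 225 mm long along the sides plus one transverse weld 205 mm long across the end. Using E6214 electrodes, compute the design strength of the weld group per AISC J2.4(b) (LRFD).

E62XX → F_EXX = 620 MPa.
t_e = 0.707 × 12 = 8.484 mm.
R_nwl = 0.6 × 620 × 8.484 × 450 × 10⁻³ = 1420 kN (longitudinal, 2 welds).
R_nwt = 0.6 × 620 × 8.484 × 205 × 10⁻³ = 647 kN (transverse, base value).
(i) R_nwl + R_nwt = 2067 kN; (ii) 0.85 R_nwl + 1.5 R_nwt = 2178 kN.
R_n = max = 2178 kN [governs: (ii)]; φR_n = 1633 kN.

φR_n ≈ 1630 kN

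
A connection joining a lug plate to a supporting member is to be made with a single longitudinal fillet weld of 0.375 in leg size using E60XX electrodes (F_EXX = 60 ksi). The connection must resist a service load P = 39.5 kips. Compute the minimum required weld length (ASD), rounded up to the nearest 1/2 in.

Throat t_e = 0.707 × 0.375 = 0.2651 in.
r_n/Ω = (0.6 × 60 × 0.2651) / 2.0 = 4.772 kip/in.
L_req = P / (r_n/Ω) = 39.5 / 4.772 = 8.277 in total.
Round up → use L = 8.5 in.

L = 8.5 in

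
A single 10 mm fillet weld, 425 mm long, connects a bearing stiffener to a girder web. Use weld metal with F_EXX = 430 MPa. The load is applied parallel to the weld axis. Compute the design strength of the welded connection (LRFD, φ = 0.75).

Effective throat t_e = 0.707 × 10 = 7.07 mm.
Total length L = 425 mm; A_we = 7.07 × 425 = 3005 mm².
F_nw = 0.6 F_EXX = 0.6 × 430 = 258 MPa.
φR_n = 0.75 × 258 × 3005 × 10⁻³ = 581.4 kN.

φR_n ≈ 581 kN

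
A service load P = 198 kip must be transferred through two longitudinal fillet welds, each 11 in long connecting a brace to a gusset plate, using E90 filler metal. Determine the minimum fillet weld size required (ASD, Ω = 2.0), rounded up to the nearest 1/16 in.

E90XX → F_EXX = 90 ksi.
Total weld length L = 22 in.
Required throat t_e = P × Ω / (0.6 F_EXX × L) = 198 × 2.0 / (0.6 × 90 × 22) = 0.3333 in.
Required leg w = t_e / 0.707 = 0.4715 in → use 1/2 in.

w = 1/2 in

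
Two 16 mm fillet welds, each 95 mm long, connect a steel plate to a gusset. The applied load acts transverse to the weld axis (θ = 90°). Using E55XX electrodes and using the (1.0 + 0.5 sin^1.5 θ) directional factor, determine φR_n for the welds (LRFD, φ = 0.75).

E55XX → F_EXX = 550 MPa.
t_e = 0.707 × 16 = 11.31 mm; A_we = 11.31 × 190 = 2149 mm².
Directional factor: 1.0 + 0.5 sin^1.5(90°) = 1.5.
F_nw = 0.6 × 550 × 1.5 = 495 MPa.
φR_n = 0.75 × 495 × 2149 × 10⁻³ = 797.9 kN.

φR_n ≈ 798 kN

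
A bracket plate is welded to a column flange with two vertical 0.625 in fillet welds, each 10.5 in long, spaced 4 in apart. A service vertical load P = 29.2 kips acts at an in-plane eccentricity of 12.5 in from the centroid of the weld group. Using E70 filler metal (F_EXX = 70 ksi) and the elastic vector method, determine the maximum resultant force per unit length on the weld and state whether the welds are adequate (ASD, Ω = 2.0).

Total weld length L_w = 21 in. Treat welds as unit-width lines.
Polar moment about centroid: J = 2[d³/12 + d(b/2)²] = 2[10.5³/12 + 10.5×2²] = 276.9 in³.
Direct shear f_v = P/L_w = 29.2 / 21 = 1.39 kip/in (vertical).
Torsion M = P·e = 29.2 × 12.5 = 365 kip·in.
Critical point at (x, y) = (2, 5.25) from centroid. f_tx = M·y/J = 6.919 kip/in; f_ty = M·x/J = 2.636 kip/in.
Resultant f_max = √[f_tx² + (f_v + f_ty)²] = √[6.919² + (1.39 + 2.636)²] = 8.006 kip/in.
Capacity per unit length: r_n/Ω = (1/2.0) × 0.6 × 70 × (0.707 × 0.625) = 9.279 kip/in.
8.006 ≤ 9.279 → adequate.

f_max ≈ 8.01 kip/in; adequate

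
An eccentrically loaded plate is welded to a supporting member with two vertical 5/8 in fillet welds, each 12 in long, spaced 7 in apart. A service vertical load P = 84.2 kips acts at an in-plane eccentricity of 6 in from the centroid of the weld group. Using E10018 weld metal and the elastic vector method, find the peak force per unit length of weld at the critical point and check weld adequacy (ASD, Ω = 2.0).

E100XX → F_EXX = 100 ksi.
Total weld length L_w = 24 in. Treat welds as unit-width lines.
Polar moment about centroid: J = 2[d³/12 + d(b/2)²] = 2[12³/12 + 12×3.5²] = 582 in³.
Direct shear f_v = P/L_w = 84.2 / 24 = 3.508 kip/in (vertical).
Torsion M = P·e = 84.2 × 6 = 505.2 kip·in.
Critical point at (x, y) = (3.5, 6) from centroid. f_tx = M·y/J = 5.208 kip/in; f_ty = M·x/J = 3.038 kip/in.
Resultant f_max = √[f_tx² + (f_v + f_ty)²] = √[5.208² + (3.508 + 3.038)²] = 8.366 kip/in.
Capacity per unit length: r_n/Ω = (1/2.0) × 0.6 × 100 × (0.707 × 0.625) = 13.26 kip/in.
8.366 ≤ 13.26 → adequate.

f_max ≈ 8.37 kip/in; adequate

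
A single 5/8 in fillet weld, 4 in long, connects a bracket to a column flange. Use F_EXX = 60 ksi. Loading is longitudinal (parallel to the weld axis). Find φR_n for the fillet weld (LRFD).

φR_n ≈ 47.7 kips

Effective throat t_e = 0.707 × 0.625 = 0.4419 in.
Total length L = 4 in; A_we = 0.4419 × 4 = 1.767 in².
F_nw = 0.6 F_EXX = 0.6 × 60 = 36 ksi.
φR_n = 0.75 × 36 × 1.767 = 47.72 kips.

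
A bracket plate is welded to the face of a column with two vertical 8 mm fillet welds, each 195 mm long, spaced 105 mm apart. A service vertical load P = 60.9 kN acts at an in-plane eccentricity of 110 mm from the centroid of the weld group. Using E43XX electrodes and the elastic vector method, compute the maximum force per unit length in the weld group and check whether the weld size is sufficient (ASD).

f_max ≈ 418 N/mm; adequate

E43XX → F_EXX = 430 MPa.
Total weld length L_w = 390 mm. Treat welds as unit-width lines.
Polar moment about centroid: J = 2[d³/12 + d(b/2)²] = 2[195³/12 + 195×52.5²] = 2311000 mm³.
Direct shear f_v = P/L_w = 60.9×10³ / 390 = 156.2 N/mm (vertical).
Torsion M = P·e = 60.9×10³ × 110 = 6699000 N·mm.
Critical point at (x, y) = (52.5, 97.5) from centroid. f_tx = M·y/J = 282.7 N/mm; f_ty = M·x/J = 152.2 N/mm.
Resultant f_max = √[f_tx² + (f_v + f_ty)²] = √[282.7² + (156.2 + 152.2)²] = 418.3 N/mm.
Capacity per unit length: r_n/Ω = (1/2.0) × 0.6 × 430 × (0.707 × 8) = 729.6 N/mm.
418.3 ≤ 729.6 → adequate.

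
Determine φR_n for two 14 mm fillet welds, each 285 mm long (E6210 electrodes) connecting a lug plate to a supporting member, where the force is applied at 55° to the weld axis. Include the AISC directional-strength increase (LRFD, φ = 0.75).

φR_n ≈ 2160 kN

E62XX → F_EXX = 620 MPa.
t_e = 0.707 × 14 = 9.898 mm; A_we = 9.898 × 570 = 5642 mm².
Directional factor: 1.0 + 0.5 sin^1.5(55°) = 1.371.
F_nw = 0.6 × 620 × 1.371 = 509.9 MPa.
φR_n = 0.75 × 509.9 × 5642 × 10⁻³ = 2158 kN.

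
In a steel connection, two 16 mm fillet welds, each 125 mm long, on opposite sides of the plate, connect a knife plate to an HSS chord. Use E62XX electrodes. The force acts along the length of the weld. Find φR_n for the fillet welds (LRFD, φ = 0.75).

E62XX → F_EXX = 620 MPa.
Effective throat t_e = 0.707 × 16 = 11.31 mm.
Total length L = 250 mm; A_we = 11.31 × 250 = 2828 mm².
F_nw = 0.6 F_EXX = 0.6 × 620 = 372 MPa.
φR_n = 0.75 × 372 × 2828 × 10⁻³ = 789 kN.

φR_n ≈ 789 kN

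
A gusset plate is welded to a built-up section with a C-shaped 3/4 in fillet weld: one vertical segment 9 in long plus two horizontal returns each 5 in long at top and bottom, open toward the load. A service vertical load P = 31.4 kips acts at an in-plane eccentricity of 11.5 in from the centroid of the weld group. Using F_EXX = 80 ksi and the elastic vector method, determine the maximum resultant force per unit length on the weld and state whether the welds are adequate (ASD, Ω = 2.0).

f_max ≈ 7.85 kip/in; adequate

Total weld length L_w = 19 in. Treat welds as unit-width lines.
Centroid: x̄ = 2×5×2.5 / 19 = 1.316 in from the vertical weld.
Polar moment about centroid: J = I_x + I_y = [9³/12 + 2×5×4.5²] + [9×1.316² + 2(5³/12 + 5×1.184²)] = 313.7 in³.
Direct shear f_v = P/L_w = 31.4 / 19 = 1.653 kip/in (vertical).
Torsion M = P·e = 31.4 × 11.5 = 361.1 kip·in.
Critical point at (x, y) = (3.684, 4.5) from centroid. f_tx = M·y/J = 5.18 kip/in; f_ty = M·x/J = 4.241 kip/in.
Resultant f_max = √[f_tx² + (f_v + f_ty)²] = √[5.18² + (1.653 + 4.241)²] = 7.847 kip/in.
Capacity per unit length: r_n/Ω = (1/2.0) × 0.6 × 80 × (0.707 × 0.75) = 12.73 kip/in.
7.847 ≤ 12.73 → adequate.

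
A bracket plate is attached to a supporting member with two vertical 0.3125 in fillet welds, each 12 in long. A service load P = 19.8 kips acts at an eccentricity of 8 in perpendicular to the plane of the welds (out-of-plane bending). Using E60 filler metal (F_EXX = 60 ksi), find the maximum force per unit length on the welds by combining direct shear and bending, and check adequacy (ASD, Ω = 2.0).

L_w = 2 × 12 = 24 in; section modulus (unit throat) S = 2 × L²/6 = 48 in².
Direct shear f_v = P/L_w = 19.8/24 = 0.825 kip/in.
Moment M = P × e = 19.8 × 8 = 158.4 kip·in; bending f_b = M/S = 3.3 kip/in.
f_max = √(f_v² + f_b²) = √(0.825² + 3.3²) = 3.402 kip/in.
r_n/Ω = (1/2.0) × 0.6 × 60 × (0.707 × 0.3125) = 3.977 kip/in → adequate.

f_max ≈ 3.4 kip/in; adequate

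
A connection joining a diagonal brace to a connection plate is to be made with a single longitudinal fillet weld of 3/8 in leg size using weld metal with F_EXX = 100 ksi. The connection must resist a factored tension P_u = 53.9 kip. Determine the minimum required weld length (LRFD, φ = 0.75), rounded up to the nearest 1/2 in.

L = 5 in

Throat t_e = 0.707 × 0.375 = 0.2651 in.
φr_n = 0.75 × 0.6 × 100 × 0.2651 = 11.93 kip/in.
L_req = P_u / φr_n = 53.9 / 11.93 = 4.518 in total.
Round up → use L = 5 in.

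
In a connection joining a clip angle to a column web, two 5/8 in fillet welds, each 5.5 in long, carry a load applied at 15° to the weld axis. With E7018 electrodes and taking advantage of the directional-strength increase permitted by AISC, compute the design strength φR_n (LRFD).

φR_n ≈ 163 kip

E70XX → F_EXX = 70 ksi.
t_e = 0.707 × 0.625 = 0.4419 in; A_we = 0.4419 × 11 = 4.861 in².
Directional factor: 1.0 + 0.5 sin^1.5(15°) = 1.066.
F_nw = 0.6 × 70 × 1.066 = 44.77 ksi.
φR_n = 0.75 × 44.77 × 4.861 = 163.2 kip.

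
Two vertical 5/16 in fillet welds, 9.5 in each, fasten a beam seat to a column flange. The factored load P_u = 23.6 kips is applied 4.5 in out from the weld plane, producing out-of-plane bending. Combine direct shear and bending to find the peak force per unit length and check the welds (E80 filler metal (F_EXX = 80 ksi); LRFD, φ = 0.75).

L_w = 2 × 9.5 = 19 in; section modulus (unit throat) S = 2 × L²/6 = 30.08 in².
Direct shear f_v = P/L_w = 23.6/19 = 1.242 kip/in.
Moment M = P × e = 23.6 × 4.5 = 106.2 kip·in; bending f_b = M/S = 3.53 kip/in.
f_max = √(f_v² + f_b²) = √(1.242² + 3.53²) = 3.742 kip/in.
φr_n = 0.75 × 0.6 × 80 × (0.707 × 0.3125) = 7.954 kip/in → adequate.

f_max ≈ 3.74 kip/in; adequate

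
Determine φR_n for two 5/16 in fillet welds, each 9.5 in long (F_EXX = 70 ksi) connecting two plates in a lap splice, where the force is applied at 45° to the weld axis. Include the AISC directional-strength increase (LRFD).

t_e = 0.707 × 0.3125 = 0.2209 in; A_we = 0.2209 × 19 = 4.198 in².
Directional factor: 1.0 + 0.5 sin^1.5(45°) = 1.297.
F_nw = 0.6 × 70 × 1.297 = 54.49 ksi.
φR_n = 0.75 × 54.49 × 4.198 = 171.5 kip.

φR_n ≈ 172 kip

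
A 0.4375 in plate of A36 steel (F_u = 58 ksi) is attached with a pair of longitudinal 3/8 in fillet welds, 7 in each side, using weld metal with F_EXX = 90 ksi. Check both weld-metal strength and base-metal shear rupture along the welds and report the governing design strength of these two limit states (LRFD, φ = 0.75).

t_e = 0.707 × 0.375 = 0.2651 in; L = 14 in.
Weld metal: φR_n = 0.75 × 0.6 × 90 × 0.2651 × 14 = 150.3 kips.
Base metal (shear rupture): φR_n = 0.75 × 0.6 × 58 × 0.4375 × 14 = 159.9 kips.
Governing: weld metal.

φR_n ≈ 150 kips (weld metal governs)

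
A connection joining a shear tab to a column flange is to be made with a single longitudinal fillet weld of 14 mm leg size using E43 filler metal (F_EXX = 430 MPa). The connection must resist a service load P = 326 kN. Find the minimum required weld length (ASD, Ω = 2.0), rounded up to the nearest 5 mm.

Throat t_e = 0.707 × 14 = 9.898 mm.
r_n/Ω = (0.6 × 430 × 9.898) / 2.0 = 1277 N/mm = 1.277 kN/mm.
L_req = P / (r_n/Ω) = 326 / 1.277 = 255.3 mm total.
Round up → use L = 260 mm.

L = 260 mm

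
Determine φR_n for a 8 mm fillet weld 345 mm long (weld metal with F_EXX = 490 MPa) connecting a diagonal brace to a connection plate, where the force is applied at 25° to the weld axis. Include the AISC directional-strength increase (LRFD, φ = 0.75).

t_e = 0.707 × 8 = 5.656 mm; A_we = 5.656 × 345 = 1951 mm².
Directional factor: 1.0 + 0.5 sin^1.5(25°) = 1.137.
F_nw = 0.6 × 490 × 1.137 = 334.4 MPa.
φR_n = 0.75 × 334.4 × 1951 × 10⁻³ = 489.4 kN.

φR_n ≈ 489 kN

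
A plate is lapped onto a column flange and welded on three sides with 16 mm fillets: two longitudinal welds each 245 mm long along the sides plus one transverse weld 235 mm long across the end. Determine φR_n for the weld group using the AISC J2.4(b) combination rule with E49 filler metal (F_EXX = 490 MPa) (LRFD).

t_e = 0.707 × 16 = 11.31 mm.
R_nwl = 0.6 × 490 × 11.31 × 490 × 10⁻³ = 1630 kN (longitudinal, 2 welds).
R_nwt = 0.6 × 490 × 11.31 × 235 × 10⁻³ = 781.5 kN (transverse, base value).
(i) R_nwl + R_nwt = 2411 kN; (ii) 0.85 R_nwl + 1.5 R_nwt = 2557 kN.
R_n = max = 2557 kN [governs: (ii)]; φR_n = 1918 kN.

φR_n ≈ 1920 kN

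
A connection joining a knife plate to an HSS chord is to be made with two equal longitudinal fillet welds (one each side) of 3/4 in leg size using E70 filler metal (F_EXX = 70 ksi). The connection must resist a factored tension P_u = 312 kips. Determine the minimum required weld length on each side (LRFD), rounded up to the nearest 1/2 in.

L = 9.5 in on each side

Throat t_e = 0.707 × 0.75 = 0.5302 in.
φr_n = 0.75 × 0.6 × 70 × 0.5302 = 16.7 kips/in.
L_req = P_u / φr_n = 312 / 16.7 = 18.68 in total.
Per side: 18.68 / 2 = 9.34 in.
Round up → use L = 9.5 in on each side.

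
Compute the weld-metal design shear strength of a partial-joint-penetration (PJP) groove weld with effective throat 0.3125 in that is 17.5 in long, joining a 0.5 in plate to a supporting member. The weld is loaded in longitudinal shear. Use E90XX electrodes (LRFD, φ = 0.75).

φR_n ≈ 221 kips

E90XX → F_EXX = 90 ksi.
Effective throat (given) t_e = 0.3125 in.
A_we = 0.3125 × 17.5 = 5.469 in².
F_nw = 0.6 F_EXX = 54 ksi.
φR_n = 0.75 × 54 × 5.469 = 221.5 kips.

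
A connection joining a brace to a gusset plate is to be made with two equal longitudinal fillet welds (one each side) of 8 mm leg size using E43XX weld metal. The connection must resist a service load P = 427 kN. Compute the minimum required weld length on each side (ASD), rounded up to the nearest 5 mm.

L = 295 mm on each side

E43XX → F_EXX = 430 MPa.
Throat t_e = 0.707 × 8 = 5.656 mm.
r_n/Ω = (0.6 × 430 × 5.656) / 2.0 = 729.6 N/mm = 0.7296 kN/mm.
L_req = P / (r_n/Ω) = 427 / 0.7296 = 585.2 mm total.
Per side: 585.2 / 2 = 292.6 mm.
Round up → use L = 295 mm on each side.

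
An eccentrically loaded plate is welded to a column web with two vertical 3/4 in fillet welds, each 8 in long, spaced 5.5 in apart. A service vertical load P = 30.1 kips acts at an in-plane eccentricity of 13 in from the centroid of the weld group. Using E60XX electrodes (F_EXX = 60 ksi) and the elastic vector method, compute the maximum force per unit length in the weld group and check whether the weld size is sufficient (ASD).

Total weld length L_w = 16 in. Treat welds as unit-width lines.
Polar moment about centroid: J = 2[d³/12 + d(b/2)²] = 2[8³/12 + 8×2.75²] = 206.3 in³.
Direct shear f_v = P/L_w = 30.1 / 16 = 1.881 kip/in (vertical).
Torsion M = P·e = 30.1 × 13 = 391.3 kip·in.
Critical point at (x, y) = (2.75, 4) from centroid. f_tx = M·y/J = 7.586 kip/in; f_ty = M·x/J = 5.215 kip/in.
Resultant f_max = √[f_tx² + (f_v + f_ty)²] = √[7.586² + (1.881 + 5.215)²] = 10.39 kip/in.
Capacity per unit length: r_n/Ω = (1/2.0) × 0.6 × 60 × (0.707 × 0.75) = 9.544 kip/in.
10.39 > 9.544 → NOT adequate.

f_max ≈ 10.4 kip/in; NOT adequate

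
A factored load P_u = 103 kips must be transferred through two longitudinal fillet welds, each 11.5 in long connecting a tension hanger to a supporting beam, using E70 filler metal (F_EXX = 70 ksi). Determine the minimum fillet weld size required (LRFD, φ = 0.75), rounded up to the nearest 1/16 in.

Total weld length L = 23 in.
Required throat t_e = P_u / (φ × 0.6 F_EXX × L) = 103 / (0.75 × 0.6 × 70 × 23) = 0.1422 in.
Required leg w = t_e / 0.707 = 0.2011 in → use 1/4 in.

w = 1/4 in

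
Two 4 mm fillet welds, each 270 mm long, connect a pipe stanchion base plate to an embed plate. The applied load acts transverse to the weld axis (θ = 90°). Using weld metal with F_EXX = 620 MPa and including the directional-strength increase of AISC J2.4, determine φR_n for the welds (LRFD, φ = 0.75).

φR_n ≈ 639 kN

t_e = 0.707 × 4 = 2.828 mm; A_we = 2.828 × 540 = 1527 mm².
Directional factor: 1.0 + 0.5 sin^1.5(90°) = 1.5.
F_nw = 0.6 × 620 × 1.5 = 558 MPa.
φR_n = 0.75 × 558 × 1527 × 10⁻³ = 639.1 kN.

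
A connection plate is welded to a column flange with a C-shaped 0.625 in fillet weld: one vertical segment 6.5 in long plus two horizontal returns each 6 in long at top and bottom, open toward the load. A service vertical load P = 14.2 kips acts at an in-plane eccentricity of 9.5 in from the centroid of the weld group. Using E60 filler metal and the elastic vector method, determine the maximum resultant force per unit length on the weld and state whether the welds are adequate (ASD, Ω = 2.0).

E60XX → F_EXX = 60 ksi.
Total weld length L_w = 18.5 in. Treat welds as unit-width lines.
Centroid: x̄ = 2×6×3 / 18.5 = 1.946 in from the vertical weld.
Polar moment about centroid: J = I_x + I_y = [6.5³/12 + 2×6×3.25²] + [6.5×1.946² + 2(6³/12 + 6×1.054²)] = 223.6 in³.
Direct shear f_v = P/L_w = 14.2 / 18.5 = 0.7676 kip/in (vertical).
Torsion M = P·e = 14.2 × 9.5 = 134.9 kip·in.
Critical point at (x, y) = (4.054, 3.25) from centroid. f_tx = M·y/J = 1.961 kip/in; f_ty = M·x/J = 2.446 kip/in.
Resultant f_max = √[f_tx² + (f_v + f_ty)²] = √[1.961² + (0.7676 + 2.446)²] = 3.765 kip/in.
Capacity per unit length: r_n/Ω = (1/2.0) × 0.6 × 60 × (0.707 × 0.625) = 7.954 kip/in.
3.765 ≤ 7.954 → adequate.

f_max ≈ 3.76 kip/in; adequate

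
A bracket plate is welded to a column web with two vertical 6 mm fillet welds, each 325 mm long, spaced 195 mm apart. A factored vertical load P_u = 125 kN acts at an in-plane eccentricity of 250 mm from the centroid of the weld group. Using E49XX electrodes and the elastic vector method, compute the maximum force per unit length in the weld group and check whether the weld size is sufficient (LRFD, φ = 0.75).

E49XX → F_EXX = 490 MPa.
Total weld length L_w = 650 mm. Treat welds as unit-width lines.
Polar moment about centroid: J = 2[d³/12 + d(b/2)²] = 2[325³/12 + 325×97.5²] = 11900000 mm³.
Direct shear f_v = P/L_w = 125×10³ / 650 = 192.3 N/mm (vertical).
Torsion M = P·e = 125×10³ × 250 = 31250000 N·mm.
Critical point at (x, y) = (97.5, 162.5) from centroid. f_tx = M·y/J = 426.7 N/mm; f_ty = M·x/J = 256 N/mm.
Resultant f_max = √[f_tx² + (f_v + f_ty)²] = √[426.7² + (192.3 + 256)²] = 618.9 N/mm.
Capacity per unit length: φr_n = 0.75 × 0.6 × 490 × (0.707 × 6) = 935.4 N/mm.
618.9 ≤ 935.4 → adequate.

f_max ≈ 619 N/mm; adequate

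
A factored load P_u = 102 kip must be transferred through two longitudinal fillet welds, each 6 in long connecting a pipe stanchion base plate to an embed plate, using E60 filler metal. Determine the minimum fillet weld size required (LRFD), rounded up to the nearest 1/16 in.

E60XX → F_EXX = 60 ksi.
Total weld length L = 12 in.
Required throat t_e = P_u / (φ × 0.6 F_EXX × L) = 102 / (0.75 × 0.6 × 60 × 12) = 0.3148 in.
Required leg w = t_e / 0.707 = 0.4453 in → use 1/2 in.

w = 1/2 in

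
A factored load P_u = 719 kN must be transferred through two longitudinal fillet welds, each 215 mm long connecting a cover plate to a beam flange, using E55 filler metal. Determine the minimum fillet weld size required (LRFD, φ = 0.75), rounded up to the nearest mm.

w = 10 mm

E55XX → F_EXX = 550 MPa.
Total weld length L = 430 mm.
Required throat t_e = P_u / (φ × 0.6 F_EXX × L) = 719 / (0.75 × 0.6 × 550 × 430 × 10⁻³) = 6.756 mm.
Required leg w = t_e / 0.707 = 9.556 mm → use 10 mm.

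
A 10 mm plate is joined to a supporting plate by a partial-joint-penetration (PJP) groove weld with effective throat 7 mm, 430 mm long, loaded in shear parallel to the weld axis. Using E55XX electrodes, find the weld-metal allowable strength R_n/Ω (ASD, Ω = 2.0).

R_n/Ω ≈ 497 kN

E55XX → F_EXX = 550 MPa.
Effective throat (given) t_e = 7 mm.
A_we = 7 × 430 = 3010 mm².
F_nw = 0.6 F_EXX = 330 MPa.
R_n/Ω = (330 × 3010) / 2.0 × 10⁻³ = 496.7 kN.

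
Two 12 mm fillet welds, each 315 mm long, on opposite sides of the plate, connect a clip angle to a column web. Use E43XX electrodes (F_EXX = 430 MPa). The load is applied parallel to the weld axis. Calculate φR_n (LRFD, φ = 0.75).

Effective throat t_e = 0.707 × 12 = 8.484 mm.
Total length L = 630 mm; A_we = 8.484 × 630 = 5345 mm².
F_nw = 0.6 F_EXX = 0.6 × 430 = 258 MPa.
φR_n = 0.75 × 258 × 5345 × 10⁻³ = 1034 kN.

φR_n ≈ 1030 kN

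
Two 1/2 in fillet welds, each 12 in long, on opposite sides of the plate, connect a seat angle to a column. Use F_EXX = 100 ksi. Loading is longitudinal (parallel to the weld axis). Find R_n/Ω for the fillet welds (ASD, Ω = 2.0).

R_n/Ω ≈ 255 kip

Effective throat t_e = 0.707 × 0.5 = 0.3535 in.
Total length L = 24 in; A_we = 0.3535 × 24 = 8.484 in².
F_nw = 0.6 F_EXX = 0.6 × 100 = 60 ksi.
R_n = 60 × 8.484 = 509 kip; R_n/Ω = 509/2.0 = 254.5 kip.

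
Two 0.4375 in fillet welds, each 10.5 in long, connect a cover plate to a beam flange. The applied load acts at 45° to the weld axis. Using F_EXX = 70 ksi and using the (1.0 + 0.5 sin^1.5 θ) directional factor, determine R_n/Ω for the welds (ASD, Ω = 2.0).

t_e = 0.707 × 0.4375 = 0.3093 in; A_we = 0.3093 × 21 = 6.496 in².
Directional factor: 1.0 + 0.5 sin^1.5(45°) = 1.297.
F_nw = 0.6 × 70 × 1.297 = 54.49 ksi.
R_n/Ω = (54.49 × 6.496) / 2.0 = 177 kip.

R_n/Ω ≈ 177 kip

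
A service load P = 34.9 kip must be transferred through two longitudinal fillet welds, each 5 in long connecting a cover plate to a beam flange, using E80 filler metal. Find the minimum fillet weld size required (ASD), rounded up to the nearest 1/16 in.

E80XX → F_EXX = 80 ksi.
Total weld length L = 10 in.
Required throat t_e = P × Ω / (0.6 F_EXX × L) = 34.9 × 2.0 / (0.6 × 80 × 10) = 0.1454 in.
Required leg w = t_e / 0.707 = 0.2057 in → use 1/4 in.

w = 1/4 in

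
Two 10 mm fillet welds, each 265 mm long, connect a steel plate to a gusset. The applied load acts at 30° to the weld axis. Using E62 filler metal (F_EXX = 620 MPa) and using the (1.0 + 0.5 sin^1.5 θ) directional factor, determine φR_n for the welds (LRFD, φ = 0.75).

t_e = 0.707 × 10 = 7.07 mm; A_we = 7.07 × 530 = 3747 mm².
Directional factor: 1.0 + 0.5 sin^1.5(30°) = 1.177.
F_nw = 0.6 × 620 × 1.177 = 437.8 MPa.
φR_n = 0.75 × 437.8 × 3747 × 10⁻³ = 1230 kN.

φR_n ≈ 1230 kN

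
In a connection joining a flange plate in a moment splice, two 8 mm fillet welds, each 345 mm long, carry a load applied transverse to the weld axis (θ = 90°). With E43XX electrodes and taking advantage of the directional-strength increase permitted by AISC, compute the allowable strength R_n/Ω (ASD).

R_n/Ω ≈ 755 kN

E43XX → F_EXX = 430 MPa.
t_e = 0.707 × 8 = 5.656 mm; A_we = 5.656 × 690 = 3903 mm².
Directional factor: 1.0 + 0.5 sin^1.5(90°) = 1.5.
F_nw = 0.6 × 430 × 1.5 = 387 MPa.
R_n/Ω = (387 × 3903) / 2.0 × 10⁻³ = 755.2 kN.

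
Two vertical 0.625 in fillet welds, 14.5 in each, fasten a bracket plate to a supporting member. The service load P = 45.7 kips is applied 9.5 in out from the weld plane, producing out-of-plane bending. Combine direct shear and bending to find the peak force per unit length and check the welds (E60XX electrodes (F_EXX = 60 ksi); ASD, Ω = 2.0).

f_max ≈ 6.39 kip/in; adequate

L_w = 2 × 14.5 = 29 in; section modulus (unit throat) S = 2 × L²/6 = 70.08 in².
Direct shear f_v = P/L_w = 45.7/29 = 1.576 kip/in.
Moment M = P × e = 45.7 × 9.5 = 434.15 kip·in; bending f_b = M/S = 6.195 kip/in.
f_max = √(f_v² + f_b²) = √(1.576² + 6.195²) = 6.392 kip/in.
r_n/Ω = (1/2.0) × 0.6 × 60 × (0.707 × 0.625) = 7.954 kip/in → adequate.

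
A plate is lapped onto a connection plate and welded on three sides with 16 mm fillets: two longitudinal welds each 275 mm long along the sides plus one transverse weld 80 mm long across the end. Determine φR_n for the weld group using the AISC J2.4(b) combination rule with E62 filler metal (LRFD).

E62XX → F_EXX = 620 MPa.
t_e = 0.707 × 16 = 11.31 mm.
R_nwl = 0.6 × 620 × 11.31 × 550 × 10⁻³ = 2314 kN (longitudinal, 2 welds).
R_nwt = 0.6 × 620 × 11.31 × 80 × 10⁻³ = 336.6 kN (transverse, base value).
(i) R_nwl + R_nwt = 2651 kN; (ii) 0.85 R_nwl + 1.5 R_nwt = 2472 kN.
R_n = max = 2651 kN [governs: (i)]; φR_n = 1988 kN.

φR_n ≈ 1990 kN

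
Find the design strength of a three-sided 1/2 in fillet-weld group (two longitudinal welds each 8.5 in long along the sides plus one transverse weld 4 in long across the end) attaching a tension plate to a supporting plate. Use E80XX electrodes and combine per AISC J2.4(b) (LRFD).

φR_n ≈ 267 kips

E80XX → F_EXX = 80 ksi.
t_e = 0.707 × 0.5 = 0.3535 in.
R_nwl = 0.6 × 80 × 0.3535 × 17 = 288.5 kips (longitudinal, 2 welds).
R_nwt = 0.6 × 80 × 0.3535 × 4 = 67.87 kips (transverse, base value).
(i) R_nwl + R_nwt = 356.3 kips; (ii) 0.85 R_nwl + 1.5 R_nwt = 347 kips.
R_n = max = 356.3 kips [governs: (i)]; φR_n = 267.2 kips.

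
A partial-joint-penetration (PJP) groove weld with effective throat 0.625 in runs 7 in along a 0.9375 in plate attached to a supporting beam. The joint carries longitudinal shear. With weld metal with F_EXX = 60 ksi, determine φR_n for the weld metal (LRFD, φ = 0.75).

Effective throat (given) t_e = 0.625 in.
A_we = 0.625 × 7 = 4.375 in².
F_nw = 0.6 F_EXX = 36 ksi.
φR_n = 0.75 × 36 × 4.375 = 118.1 kips.

φR_n ≈ 118 kips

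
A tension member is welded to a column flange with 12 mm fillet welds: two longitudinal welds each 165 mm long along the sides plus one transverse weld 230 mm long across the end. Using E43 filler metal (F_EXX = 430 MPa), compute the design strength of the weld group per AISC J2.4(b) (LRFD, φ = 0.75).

t_e = 0.707 × 12 = 8.484 mm.
R_nwl = 0.6 × 430 × 8.484 × 330 × 10⁻³ = 722.3 kN (longitudinal, 2 welds).
R_nwt = 0.6 × 430 × 8.484 × 230 × 10⁻³ = 503.4 kN (transverse, base value).
(i) R_nwl + R_nwt = 1226 kN; (ii) 0.85 R_nwl + 1.5 R_nwt = 1369 kN.
R_n = max = 1369 kN [governs: (ii)]; φR_n = 1027 kN.

φR_n ≈ 1030 kN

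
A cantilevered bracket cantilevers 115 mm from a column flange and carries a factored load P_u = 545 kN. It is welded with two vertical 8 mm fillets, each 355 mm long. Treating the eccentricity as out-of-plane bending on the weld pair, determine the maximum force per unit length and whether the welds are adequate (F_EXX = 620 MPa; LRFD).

f_max ≈ 1680 N/mm; NOT adequate

L_w = 2 × 355 = 710 mm; section modulus (unit throat) S = 2 × L²/6 = 42010 mm².
Direct shear f_v = P/L_w = 545×10³/710 = 767.6 N/mm.
Moment M = P × e = 545×10³ × 115 = 62675000 N·mm; bending f_b = M/S = 1492 N/mm.
f_max = √(f_v² + f_b²) = √(767.6² + 1492²) = 1678 N/mm.
φr_n = 0.75 × 0.6 × 620 × (0.707 × 8) = 1578 N/mm → NOT adequate.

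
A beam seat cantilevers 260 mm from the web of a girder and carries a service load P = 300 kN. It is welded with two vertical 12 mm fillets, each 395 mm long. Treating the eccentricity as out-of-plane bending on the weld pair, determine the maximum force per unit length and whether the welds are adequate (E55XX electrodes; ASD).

f_max ≈ 1550 N/mm; NOT adequate

E55XX → F_EXX = 550 MPa.
L_w = 2 × 395 = 790 mm; section modulus (unit throat) S = 2 × L²/6 = 52010 mm².
Direct shear f_v = P/L_w = 300×10³/790 = 379.7 N/mm.
Moment M = P × e = 300×10³ × 260 = 78000000 N·mm; bending f_b = M/S = 1500 N/mm.
f_max = √(f_v² + f_b²) = √(379.7² + 1500²) = 1547 N/mm.
r_n/Ω = (1/2.0) × 0.6 × 550 × (0.707 × 12) = 1400 N/mm → NOT adequate.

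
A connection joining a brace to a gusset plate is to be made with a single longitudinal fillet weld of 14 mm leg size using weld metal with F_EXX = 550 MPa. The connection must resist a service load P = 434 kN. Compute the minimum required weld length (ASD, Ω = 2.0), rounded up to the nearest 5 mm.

L = 270 mm

Throat t_e = 0.707 × 14 = 9.898 mm.
r_n/Ω = (0.6 × 550 × 9.898) / 2.0 = 1633 N/mm = 1.633 kN/mm.
L_req = P / (r_n/Ω) = 434 / 1.633 = 265.7 mm total.
Round up → use L = 270 mm.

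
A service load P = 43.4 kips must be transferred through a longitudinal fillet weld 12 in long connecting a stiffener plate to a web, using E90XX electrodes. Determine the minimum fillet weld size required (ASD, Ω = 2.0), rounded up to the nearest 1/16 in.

E90XX → F_EXX = 90 ksi.
Total weld length L = 12 in.
Required throat t_e = P × Ω / (0.6 F_EXX × L) = 43.4 × 2.0 / (0.6 × 90 × 12) = 0.134 in.
Required leg w = t_e / 0.707 = 0.1895 in → use 1/4 in.

w = 1/4 in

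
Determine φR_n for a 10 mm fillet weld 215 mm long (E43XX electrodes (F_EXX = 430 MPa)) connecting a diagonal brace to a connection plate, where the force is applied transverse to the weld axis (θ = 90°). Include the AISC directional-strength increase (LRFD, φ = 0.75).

t_e = 0.707 × 10 = 7.07 mm; A_we = 7.07 × 215 = 1520 mm².
Directional factor: 1.0 + 0.5 sin^1.5(90°) = 1.5.
F_nw = 0.6 × 430 × 1.5 = 387 MPa.
φR_n = 0.75 × 387 × 1520 × 10⁻³ = 441.2 kN.

φR_n ≈ 441 kN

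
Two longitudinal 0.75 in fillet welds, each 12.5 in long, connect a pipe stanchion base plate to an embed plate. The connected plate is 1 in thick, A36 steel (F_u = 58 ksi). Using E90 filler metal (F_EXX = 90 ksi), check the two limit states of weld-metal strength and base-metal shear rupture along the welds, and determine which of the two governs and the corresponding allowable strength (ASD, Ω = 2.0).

R_n/Ω ≈ 358 kip (weld metal governs)

t_e = 0.707 × 0.75 = 0.5302 in; L = 25 in.
Weld metal: R_n/Ω = (1/2.0) × 0.6 × 90 × 0.5302 × 25 = 357.9 kip.
Base metal (shear rupture): R_n/Ω = (1/2.0) × 0.6 × 58 × 1 × 25 = 435 kip.
Governing: weld metal.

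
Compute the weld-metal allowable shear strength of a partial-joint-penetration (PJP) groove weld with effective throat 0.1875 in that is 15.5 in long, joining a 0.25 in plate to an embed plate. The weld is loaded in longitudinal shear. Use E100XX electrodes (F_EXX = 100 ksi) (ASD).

Effective throat (given) t_e = 0.1875 in.
A_we = 0.1875 × 15.5 = 2.906 in².
F_nw = 0.6 F_EXX = 60 ksi.
R_n/Ω = (60 × 2.906) / 2.0 = 87.19 kips.

R_n/Ω ≈ 87.2 kips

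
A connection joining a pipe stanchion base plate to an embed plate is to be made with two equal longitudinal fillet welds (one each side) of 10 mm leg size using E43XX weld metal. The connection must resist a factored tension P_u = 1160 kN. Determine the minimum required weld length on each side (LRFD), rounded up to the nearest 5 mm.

E43XX → F_EXX = 430 MPa.
Throat t_e = 0.707 × 10 = 7.07 mm.
φr_n = 0.75 × 0.6 × 430 × 7.07 × 10⁻³ = 1.368 kN/mm.
L_req = P_u / φr_n = 1160 / 1.368 = 847.9 mm total.
Per side: 847.9 / 2 = 424 mm.
Round up → use L = 425 mm on each side.

L = 425 mm on each side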